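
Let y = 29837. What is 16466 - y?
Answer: -13371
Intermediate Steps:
16466 - y = 16466 - 1*29837 = 16466 - 29837 = -13371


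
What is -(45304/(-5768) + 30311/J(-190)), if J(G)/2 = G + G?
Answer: 3736873/78280 ≈ 47.737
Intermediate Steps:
J(G) = 4*G (J(G) = 2*(G + G) = 2*(2*G) = 4*G)
-(45304/(-5768) + 30311/J(-190)) = -(45304/(-5768) + 30311/((4*(-190)))) = -(45304*(-1/5768) + 30311/(-760)) = -(-809/103 + 30311*(-1/760)) = -(-809/103 - 30311/760) = -1*(-3736873/78280) = 3736873/78280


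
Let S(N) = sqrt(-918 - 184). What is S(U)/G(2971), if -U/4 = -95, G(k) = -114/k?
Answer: -2971*I*sqrt(1102)/114 ≈ -865.14*I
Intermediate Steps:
U = 380 (U = -4*(-95) = 380)
S(N) = I*sqrt(1102) (S(N) = sqrt(-1102) = I*sqrt(1102))
S(U)/G(2971) = (I*sqrt(1102))/((-114/2971)) = (I*sqrt(1102))/((-114*1/2971)) = (I*sqrt(1102))/(-114/2971) = (I*sqrt(1102))*(-2971/114) = -2971*I*sqrt(1102)/114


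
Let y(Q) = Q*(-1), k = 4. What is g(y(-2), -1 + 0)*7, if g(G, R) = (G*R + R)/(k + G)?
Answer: -7/2 ≈ -3.5000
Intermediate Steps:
y(Q) = -Q
g(G, R) = (R + G*R)/(4 + G) (g(G, R) = (G*R + R)/(4 + G) = (R + G*R)/(4 + G))
g(y(-2), -1 + 0)*7 = ((-1 + 0)*(1 - 1*(-2))/(4 - 1*(-2)))*7 = -(1 + 2)/(4 + 2)*7 = -1*3/6*7 = -1*⅙*3*7 = -½*7 = -7/2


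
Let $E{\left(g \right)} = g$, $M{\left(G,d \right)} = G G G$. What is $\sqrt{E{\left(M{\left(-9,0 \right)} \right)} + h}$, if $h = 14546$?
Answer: $\sqrt{13817} \approx 117.55$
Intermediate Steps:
$M{\left(G,d \right)} = G^{3}$ ($M{\left(G,d \right)} = G^{2} G = G^{3}$)
$\sqrt{E{\left(M{\left(-9,0 \right)} \right)} + h} = \sqrt{\left(-9\right)^{3} + 14546} = \sqrt{-729 + 14546} = \sqrt{13817}$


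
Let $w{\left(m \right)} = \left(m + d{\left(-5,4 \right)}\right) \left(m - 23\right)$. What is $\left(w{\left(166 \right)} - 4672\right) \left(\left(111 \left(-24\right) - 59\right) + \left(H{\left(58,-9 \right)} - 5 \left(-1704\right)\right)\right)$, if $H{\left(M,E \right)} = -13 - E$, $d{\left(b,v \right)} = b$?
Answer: $106307343$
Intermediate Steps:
$w{\left(m \right)} = \left(-23 + m\right) \left(-5 + m\right)$ ($w{\left(m \right)} = \left(m - 5\right) \left(m - 23\right) = \left(-5 + m\right) \left(-23 + m\right) = \left(-23 + m\right) \left(-5 + m\right)$)
$\left(w{\left(166 \right)} - 4672\right) \left(\left(111 \left(-24\right) - 59\right) + \left(H{\left(58,-9 \right)} - 5 \left(-1704\right)\right)\right) = \left(\left(115 + 166^{2} - 4648\right) - 4672\right) \left(\left(111 \left(-24\right) - 59\right) - \left(4 + 5 \left(-1704\right)\right)\right) = \left(\left(115 + 27556 - 4648\right) - 4672\right) \left(\left(-2664 - 59\right) + \left(\left(-13 + 9\right) - -8520\right)\right) = \left(23023 - 4672\right) \left(-2723 + \left(-4 + 8520\right)\right) = 18351 \left(-2723 + 8516\right) = 18351 \cdot 5793 = 106307343$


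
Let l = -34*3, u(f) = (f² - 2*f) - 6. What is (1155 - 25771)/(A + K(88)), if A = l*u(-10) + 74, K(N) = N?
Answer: 12308/5733 ≈ 2.1469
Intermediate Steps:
u(f) = -6 + f² - 2*f
l = -102
A = -11554 (A = -102*(-6 + (-10)² - 2*(-10)) + 74 = -102*(-6 + 100 + 20) + 74 = -102*114 + 74 = -11628 + 74 = -11554)
(1155 - 25771)/(A + K(88)) = (1155 - 25771)/(-11554 + 88) = -24616/(-11466) = -24616*(-1/11466) = 12308/5733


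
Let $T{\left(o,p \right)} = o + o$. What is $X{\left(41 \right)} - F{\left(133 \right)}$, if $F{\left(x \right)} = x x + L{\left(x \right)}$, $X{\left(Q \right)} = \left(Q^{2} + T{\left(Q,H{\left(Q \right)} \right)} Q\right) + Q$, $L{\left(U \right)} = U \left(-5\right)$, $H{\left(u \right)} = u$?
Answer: $-11940$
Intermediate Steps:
$T{\left(o,p \right)} = 2 o$
$L{\left(U \right)} = - 5 U$
$X{\left(Q \right)} = Q + 3 Q^{2}$ ($X{\left(Q \right)} = \left(Q^{2} + 2 Q Q\right) + Q = \left(Q^{2} + 2 Q^{2}\right) + Q = 3 Q^{2} + Q = Q + 3 Q^{2}$)
$F{\left(x \right)} = x^{2} - 5 x$ ($F{\left(x \right)} = x x - 5 x = x^{2} - 5 x$)
$X{\left(41 \right)} - F{\left(133 \right)} = 41 \left(1 + 3 \cdot 41\right) - 133 \left(-5 + 133\right) = 41 \left(1 + 123\right) - 133 \cdot 128 = 41 \cdot 124 - 17024 = 5084 - 17024 = -11940$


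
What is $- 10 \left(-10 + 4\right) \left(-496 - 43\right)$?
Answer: $-32340$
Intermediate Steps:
$- 10 \left(-10 + 4\right) \left(-496 - 43\right) = \left(-10\right) \left(-6\right) \left(-539\right) = 60 \left(-539\right) = -32340$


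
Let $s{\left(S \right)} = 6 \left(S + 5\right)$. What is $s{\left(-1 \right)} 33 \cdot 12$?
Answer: $9504$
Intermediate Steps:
$s{\left(S \right)} = 30 + 6 S$ ($s{\left(S \right)} = 6 \left(5 + S\right) = 30 + 6 S$)
$s{\left(-1 \right)} 33 \cdot 12 = \left(30 + 6 \left(-1\right)\right) 33 \cdot 12 = \left(30 - 6\right) 33 \cdot 12 = 24 \cdot 33 \cdot 12 = 792 \cdot 12 = 9504$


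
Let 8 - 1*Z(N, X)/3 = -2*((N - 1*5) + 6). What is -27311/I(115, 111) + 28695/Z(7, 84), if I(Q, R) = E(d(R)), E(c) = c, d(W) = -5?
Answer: 703289/120 ≈ 5860.7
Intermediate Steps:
Z(N, X) = 30 + 6*N (Z(N, X) = 24 - (-6)*((N - 1*5) + 6) = 24 - (-6)*((N - 5) + 6) = 24 - (-6)*((-5 + N) + 6) = 24 - (-6)*(1 + N) = 24 - 3*(-2 - 2*N) = 24 + (6 + 6*N) = 30 + 6*N)
I(Q, R) = -5
-27311/I(115, 111) + 28695/Z(7, 84) = -27311/(-5) + 28695/(30 + 6*7) = -27311*(-⅕) + 28695/(30 + 42) = 27311/5 + 28695/72 = 27311/5 + 28695*(1/72) = 27311/5 + 9565/24 = 703289/120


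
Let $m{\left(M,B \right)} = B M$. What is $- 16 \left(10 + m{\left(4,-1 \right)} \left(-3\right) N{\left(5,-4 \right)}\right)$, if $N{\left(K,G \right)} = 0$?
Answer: $-160$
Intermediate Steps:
$- 16 \left(10 + m{\left(4,-1 \right)} \left(-3\right) N{\left(5,-4 \right)}\right) = - 16 \left(10 + \left(-1\right) 4 \left(-3\right) 0\right) = - 16 \left(10 + \left(-4\right) \left(-3\right) 0\right) = - 16 \left(10 + 12 \cdot 0\right) = - 16 \left(10 + 0\right) = \left(-16\right) 10 = -160$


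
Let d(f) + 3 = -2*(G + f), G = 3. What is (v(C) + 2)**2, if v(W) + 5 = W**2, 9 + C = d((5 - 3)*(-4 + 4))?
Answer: 103041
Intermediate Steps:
d(f) = -9 - 2*f (d(f) = -3 - 2*(3 + f) = -3 + (-6 - 2*f) = -9 - 2*f)
C = -18 (C = -9 + (-9 - 2*(5 - 3)*(-4 + 4)) = -9 + (-9 - 4*0) = -9 + (-9 - 2*0) = -9 + (-9 + 0) = -9 - 9 = -18)
v(W) = -5 + W**2
(v(C) + 2)**2 = ((-5 + (-18)**2) + 2)**2 = ((-5 + 324) + 2)**2 = (319 + 2)**2 = 321**2 = 103041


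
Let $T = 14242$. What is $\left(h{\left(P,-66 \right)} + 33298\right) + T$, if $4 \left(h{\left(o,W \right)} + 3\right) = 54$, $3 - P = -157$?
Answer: $\frac{95101}{2} \approx 47551.0$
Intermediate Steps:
$P = 160$ ($P = 3 - -157 = 3 + 157 = 160$)
$h{\left(o,W \right)} = \frac{21}{2}$ ($h{\left(o,W \right)} = -3 + \frac{1}{4} \cdot 54 = -3 + \frac{27}{2} = \frac{21}{2}$)
$\left(h{\left(P,-66 \right)} + 33298\right) + T = \left(\frac{21}{2} + 33298\right) + 14242 = \frac{66617}{2} + 14242 = \frac{95101}{2}$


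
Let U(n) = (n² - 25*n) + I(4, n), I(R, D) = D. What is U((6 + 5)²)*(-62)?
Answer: -727694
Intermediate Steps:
U(n) = n² - 24*n (U(n) = (n² - 25*n) + n = n² - 24*n)
U((6 + 5)²)*(-62) = ((6 + 5)²*(-24 + (6 + 5)²))*(-62) = (11²*(-24 + 11²))*(-62) = (121*(-24 + 121))*(-62) = (121*97)*(-62) = 11737*(-62) = -727694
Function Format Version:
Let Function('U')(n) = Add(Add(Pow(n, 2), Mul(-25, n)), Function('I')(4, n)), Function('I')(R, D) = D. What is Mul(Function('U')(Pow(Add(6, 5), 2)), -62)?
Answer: -727694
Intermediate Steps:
Function('U')(n) = Add(Pow(n, 2), Mul(-24, n)) (Function('U')(n) = Add(Add(Pow(n, 2), Mul(-25, n)), n) = Add(Pow(n, 2), Mul(-24, n)))
Mul(Function('U')(Pow(Add(6, 5), 2)), -62) = Mul(Mul(Pow(Add(6, 5), 2), Add(-24, Pow(Add(6, 5), 2))), -62) = Mul(Mul(Pow(11, 2), Add(-24, Pow(11, 2))), -62) = Mul(Mul(121, Add(-24, 121)), -62) = Mul(Mul(121, 97), -62) = Mul(11737, -62) = -727694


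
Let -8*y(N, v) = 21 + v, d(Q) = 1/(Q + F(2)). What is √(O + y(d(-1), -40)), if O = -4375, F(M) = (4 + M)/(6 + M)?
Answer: I*√69962/4 ≈ 66.126*I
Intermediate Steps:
F(M) = (4 + M)/(6 + M)
d(Q) = 1/(¾ + Q) (d(Q) = 1/(Q + (4 + 2)/(6 + 2)) = 1/(Q + 6/8) = 1/(Q + (⅛)*6) = 1/(Q + ¾) = 1/(¾ + Q))
y(N, v) = -21/8 - v/8 (y(N, v) = -(21 + v)/8 = -21/8 - v/8)
√(O + y(d(-1), -40)) = √(-4375 + (-21/8 - ⅛*(-40))) = √(-4375 + (-21/8 + 5)) = √(-4375 + 19/8) = √(-34981/8) = I*√69962/4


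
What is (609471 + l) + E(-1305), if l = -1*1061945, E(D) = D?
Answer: -453779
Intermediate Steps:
l = -1061945
(609471 + l) + E(-1305) = (609471 - 1061945) - 1305 = -452474 - 1305 = -453779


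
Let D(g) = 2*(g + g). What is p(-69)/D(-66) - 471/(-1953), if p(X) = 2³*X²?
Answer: -1031410/7161 ≈ -144.03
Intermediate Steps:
p(X) = 8*X²
D(g) = 4*g (D(g) = 2*(2*g) = 4*g)
p(-69)/D(-66) - 471/(-1953) = (8*(-69)²)/((4*(-66))) - 471/(-1953) = (8*4761)/(-264) - 471*(-1/1953) = 38088*(-1/264) + 157/651 = -1587/11 + 157/651 = -1031410/7161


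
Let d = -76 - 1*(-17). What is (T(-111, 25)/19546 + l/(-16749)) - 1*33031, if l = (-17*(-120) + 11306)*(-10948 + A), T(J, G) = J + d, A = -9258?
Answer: -2771301157604/163687977 ≈ -16930.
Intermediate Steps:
d = -59 (d = -76 + 17 = -59)
T(J, G) = -59 + J (T(J, G) = J - 59 = -59 + J)
l = -269669276 (l = (-17*(-120) + 11306)*(-10948 - 9258) = (2040 + 11306)*(-20206) = 13346*(-20206) = -269669276)
(T(-111, 25)/19546 + l/(-16749)) - 1*33031 = ((-59 - 111)/19546 - 269669276/(-16749)) - 1*33031 = (-170*1/19546 - 269669276*(-1/16749)) - 33031 = (-85/9773 + 269669276/16749) - 33031 = 2635476410683/163687977 - 33031 = -2771301157604/163687977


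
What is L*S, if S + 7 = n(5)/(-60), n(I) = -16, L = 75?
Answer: -505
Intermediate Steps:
S = -101/15 (S = -7 - 16/(-60) = -7 - 16*(-1/60) = -7 + 4/15 = -101/15 ≈ -6.7333)
L*S = 75*(-101/15) = -505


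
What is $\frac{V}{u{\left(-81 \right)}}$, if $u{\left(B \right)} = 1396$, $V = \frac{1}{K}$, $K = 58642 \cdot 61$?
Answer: $\frac{1}{4993718152} \approx 2.0025 \cdot 10^{-10}$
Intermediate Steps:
$K = 3577162$
$V = \frac{1}{3577162} \approx 2.7955 \cdot 10^{-7}$
$\frac{V}{u{\left(-81 \right)}} = \frac{1}{3577162 \cdot 1396} = \frac{1}{3577162} \cdot \frac{1}{1396} = \frac{1}{4993718152}$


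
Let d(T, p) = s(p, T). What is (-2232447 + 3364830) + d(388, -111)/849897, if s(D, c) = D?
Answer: 320802971480/283299 ≈ 1.1324e+6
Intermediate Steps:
d(T, p) = p
(-2232447 + 3364830) + d(388, -111)/849897 = (-2232447 + 3364830) - 111/849897 = 1132383 - 111*1/849897 = 1132383 - 37/283299 = 320802971480/283299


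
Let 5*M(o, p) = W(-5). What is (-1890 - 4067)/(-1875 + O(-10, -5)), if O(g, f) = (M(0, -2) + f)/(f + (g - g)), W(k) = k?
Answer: 29785/9369 ≈ 3.1791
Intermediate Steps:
M(o, p) = -1 (M(o, p) = (⅕)*(-5) = -1)
O(g, f) = (-1 + f)/f (O(g, f) = (-1 + f)/(f + (g - g)) = (-1 + f)/(f + 0) = (-1 + f)/f)
(-1890 - 4067)/(-1875 + O(-10, -5)) = (-1890 - 4067)/(-1875 + (-1 - 5)/(-5)) = -5957/(-1875 - ⅕*(-6)) = -5957/(-1875 + 6/5) = -5957/(-9369/5) = -5957*(-5/9369) = 29785/9369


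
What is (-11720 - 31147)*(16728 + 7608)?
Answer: -1043211312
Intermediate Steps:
(-11720 - 31147)*(16728 + 7608) = -42867*24336 = -1043211312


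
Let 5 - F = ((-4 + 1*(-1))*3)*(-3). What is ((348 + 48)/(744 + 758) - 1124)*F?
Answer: 33757040/751 ≈ 44949.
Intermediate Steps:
F = -40 (F = 5 - (-4 + 1*(-1))*3*(-3) = 5 - (-4 - 1)*3*(-3) = 5 - (-5*3)*(-3) = 5 - (-15)*(-3) = 5 - 1*45 = 5 - 45 = -40)
((348 + 48)/(744 + 758) - 1124)*F = ((348 + 48)/(744 + 758) - 1124)*(-40) = (396/1502 - 1124)*(-40) = (396*(1/1502) - 1124)*(-40) = (198/751 - 1124)*(-40) = -843926/751*(-40) = 33757040/751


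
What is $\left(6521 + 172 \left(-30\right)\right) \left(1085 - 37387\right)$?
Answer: $-49407022$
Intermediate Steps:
$\left(6521 + 172 \left(-30\right)\right) \left(1085 - 37387\right) = \left(6521 - 5160\right) \left(-36302\right) = 1361 \left(-36302\right) = -49407022$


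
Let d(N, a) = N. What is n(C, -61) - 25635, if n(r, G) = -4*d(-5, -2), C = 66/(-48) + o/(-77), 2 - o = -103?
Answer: -25615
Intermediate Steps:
o = 105 (o = 2 - 1*(-103) = 2 + 103 = 105)
C = -241/88 (C = 66/(-48) + 105/(-77) = 66*(-1/48) + 105*(-1/77) = -11/8 - 15/11 = -241/88 ≈ -2.7386)
n(r, G) = 20 (n(r, G) = -4*(-5) = 20)
n(C, -61) - 25635 = 20 - 25635 = -25615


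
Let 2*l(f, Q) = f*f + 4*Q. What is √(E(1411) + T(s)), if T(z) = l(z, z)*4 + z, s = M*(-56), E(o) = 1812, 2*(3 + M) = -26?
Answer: 2*√403877 ≈ 1271.0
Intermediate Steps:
M = -16 (M = -3 + (½)*(-26) = -3 - 13 = -16)
l(f, Q) = f²/2 + 2*Q (l(f, Q) = (f*f + 4*Q)/2 = (f² + 4*Q)/2 = f²/2 + 2*Q)
s = 896 (s = -16*(-56) = 896)
T(z) = 2*z² + 9*z (T(z) = (z²/2 + 2*z)*4 + z = (2*z² + 8*z) + z = 2*z² + 9*z)
√(E(1411) + T(s)) = √(1812 + 896*(9 + 2*896)) = √(1812 + 896*(9 + 1792)) = √(1812 + 896*1801) = √(1812 + 1613696) = √1615508 = 2*√403877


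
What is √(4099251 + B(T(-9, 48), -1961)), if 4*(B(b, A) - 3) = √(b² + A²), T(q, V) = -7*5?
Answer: √(16397016 + √3846746)/2 ≈ 2024.8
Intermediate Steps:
T(q, V) = -35
B(b, A) = 3 + √(A² + b²)/4 (B(b, A) = 3 + √(b² + A²)/4 = 3 + √(A² + b²)/4)
√(4099251 + B(T(-9, 48), -1961)) = √(4099251 + (3 + √((-1961)² + (-35)²)/4)) = √(4099251 + (3 + √(3845521 + 1225)/4)) = √(4099251 + (3 + √3846746/4)) = √(4099254 + √3846746/4)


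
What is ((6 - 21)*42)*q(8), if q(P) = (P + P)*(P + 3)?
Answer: -110880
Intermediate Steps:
q(P) = 2*P*(3 + P) (q(P) = (2*P)*(3 + P) = 2*P*(3 + P))
((6 - 21)*42)*q(8) = ((6 - 21)*42)*(2*8*(3 + 8)) = (-15*42)*(2*8*11) = -630*176 = -110880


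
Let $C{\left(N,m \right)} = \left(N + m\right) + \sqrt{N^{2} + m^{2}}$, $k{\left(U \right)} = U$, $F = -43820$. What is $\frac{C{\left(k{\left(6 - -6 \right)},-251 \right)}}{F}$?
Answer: $\frac{239}{43820} - \frac{\sqrt{63145}}{43820} \approx -0.00028039$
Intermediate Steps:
$C{\left(N,m \right)} = N + m + \sqrt{N^{2} + m^{2}}$
$\frac{C{\left(k{\left(6 - -6 \right)},-251 \right)}}{F} = \frac{\left(6 - -6\right) - 251 + \sqrt{\left(6 - -6\right)^{2} + \left(-251\right)^{2}}}{-43820} = \left(\left(6 + 6\right) - 251 + \sqrt{\left(6 + 6\right)^{2} + 63001}\right) \left(- \frac{1}{43820}\right) = \left(12 - 251 + \sqrt{12^{2} + 63001}\right) \left(- \frac{1}{43820}\right) = \left(12 - 251 + \sqrt{144 + 63001}\right) \left(- \frac{1}{43820}\right) = \left(12 - 251 + \sqrt{63145}\right) \left(- \frac{1}{43820}\right) = \left(-239 + \sqrt{63145}\right) \left(- \frac{1}{43820}\right) = \frac{239}{43820} - \frac{\sqrt{63145}}{43820}$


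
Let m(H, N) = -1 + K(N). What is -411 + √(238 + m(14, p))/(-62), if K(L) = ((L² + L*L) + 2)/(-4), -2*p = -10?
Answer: -411 - 2*√14/31 ≈ -411.24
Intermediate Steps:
p = 5 (p = -½*(-10) = 5)
K(L) = -½ - L²/2 (K(L) = ((L² + L²) + 2)*(-¼) = (2*L² + 2)*(-¼) = (2 + 2*L²)*(-¼) = -½ - L²/2)
m(H, N) = -3/2 - N²/2 (m(H, N) = -1 + (-½ - N²/2) = -3/2 - N²/2)
-411 + √(238 + m(14, p))/(-62) = -411 + √(238 + (-3/2 - ½*5²))/(-62) = -411 + √(238 + (-3/2 - ½*25))*(-1/62) = -411 + √(238 + (-3/2 - 25/2))*(-1/62) = -411 + √(238 - 14)*(-1/62) = -411 + √224*(-1/62) = -411 + (4*√14)*(-1/62) = -411 - 2*√14/31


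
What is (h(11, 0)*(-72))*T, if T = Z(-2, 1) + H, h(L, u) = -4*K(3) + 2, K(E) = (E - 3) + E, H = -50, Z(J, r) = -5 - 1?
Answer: -40320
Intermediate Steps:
Z(J, r) = -6
K(E) = -3 + 2*E (K(E) = (-3 + E) + E = -3 + 2*E)
h(L, u) = -10 (h(L, u) = -4*(-3 + 2*3) + 2 = -4*(-3 + 6) + 2 = -4*3 + 2 = -12 + 2 = -10)
T = -56 (T = -6 - 50 = -56)
(h(11, 0)*(-72))*T = -10*(-72)*(-56) = 720*(-56) = -40320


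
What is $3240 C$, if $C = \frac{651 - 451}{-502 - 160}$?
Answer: $- \frac{324000}{331} \approx -978.85$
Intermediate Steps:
$C = - \frac{100}{331}$ ($C = \frac{200}{-662} = 200 \left(- \frac{1}{662}\right) = - \frac{100}{331} \approx -0.30211$)
$3240 C = 3240 \left(- \frac{100}{331}\right) = - \frac{324000}{331}$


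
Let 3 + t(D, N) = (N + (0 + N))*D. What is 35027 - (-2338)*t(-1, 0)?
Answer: 28013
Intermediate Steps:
t(D, N) = -3 + 2*D*N (t(D, N) = -3 + (N + (0 + N))*D = -3 + (N + N)*D = -3 + (2*N)*D = -3 + 2*D*N)
35027 - (-2338)*t(-1, 0) = 35027 - (-2338)*(-3 + 2*(-1)*0) = 35027 - (-2338)*(-3 + 0) = 35027 - (-2338)*(-3) = 35027 - 1*7014 = 35027 - 7014 = 28013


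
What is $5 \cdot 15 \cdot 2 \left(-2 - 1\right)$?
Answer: $-450$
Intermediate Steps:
$5 \cdot 15 \cdot 2 \left(-2 - 1\right) = 75 \cdot 2 \left(-3\right) = 75 \left(-6\right) = -450$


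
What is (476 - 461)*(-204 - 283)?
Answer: -7305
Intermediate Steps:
(476 - 461)*(-204 - 283) = 15*(-487) = -7305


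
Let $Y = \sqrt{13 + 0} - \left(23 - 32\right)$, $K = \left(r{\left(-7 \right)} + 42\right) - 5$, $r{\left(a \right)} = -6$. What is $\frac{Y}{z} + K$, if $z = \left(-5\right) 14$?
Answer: $\frac{2161}{70} - \frac{\sqrt{13}}{70} \approx 30.82$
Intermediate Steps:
$K = 31$ ($K = \left(-6 + 42\right) - 5 = 36 - 5 = 31$)
$z = -70$
$Y = 9 + \sqrt{13}$ ($Y = \sqrt{13} - \left(23 - 32\right) = \sqrt{13} - -9 = \sqrt{13} + 9 = 9 + \sqrt{13} \approx 12.606$)
$\frac{Y}{z} + K = \frac{9 + \sqrt{13}}{-70} + 31 = - \frac{9 + \sqrt{13}}{70} + 31 = \left(- \frac{9}{70} - \frac{\sqrt{13}}{70}\right) + 31 = \frac{2161}{70} - \frac{\sqrt{13}}{70}$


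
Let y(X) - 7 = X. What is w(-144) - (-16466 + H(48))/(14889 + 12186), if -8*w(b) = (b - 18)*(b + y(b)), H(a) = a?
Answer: -616188403/108300 ≈ -5689.6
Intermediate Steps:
y(X) = 7 + X
w(b) = -(-18 + b)*(7 + 2*b)/8 (w(b) = -(b - 18)*(b + (7 + b))/8 = -(-18 + b)*(7 + 2*b)/8)
w(-144) - (-16466 + H(48))/(14889 + 12186) = (63/4 - ¼*(-144)² + (29/8)*(-144)) - (-16466 + 48)/(14889 + 12186) = (63/4 - ¼*20736 - 522) - (-16418)/27075 = (63/4 - 5184 - 522) - (-16418)/27075 = -22761/4 - 1*(-16418/27075) = -22761/4 + 16418/27075 = -616188403/108300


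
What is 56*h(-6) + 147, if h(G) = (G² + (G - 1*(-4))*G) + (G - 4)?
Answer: 2275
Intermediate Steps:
h(G) = -4 + G + G² + G*(4 + G) (h(G) = (G² + (G + 4)*G) + (-4 + G) = (G² + (4 + G)*G) + (-4 + G) = (G² + G*(4 + G)) + (-4 + G) = -4 + G + G² + G*(4 + G))
56*h(-6) + 147 = 56*(-4 + 2*(-6)² + 5*(-6)) + 147 = 56*(-4 + 2*36 - 30) + 147 = 56*(-4 + 72 - 30) + 147 = 56*38 + 147 = 2128 + 147 = 2275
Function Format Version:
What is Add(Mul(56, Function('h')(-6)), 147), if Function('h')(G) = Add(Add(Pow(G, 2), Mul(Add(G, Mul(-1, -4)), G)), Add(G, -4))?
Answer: 2275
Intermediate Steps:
Function('h')(G) = Add(-4, G, Pow(G, 2), Mul(G, Add(4, G))) (Function('h')(G) = Add(Add(Pow(G, 2), Mul(Add(G, 4), G)), Add(-4, G)) = Add(Add(Pow(G, 2), Mul(Add(4, G), G)), Add(-4, G)) = Add(Add(Pow(G, 2), Mul(G, Add(4, G))), Add(-4, G)) = Add(-4, G, Pow(G, 2), Mul(G, Add(4, G))))
Add(Mul(56, Function('h')(-6)), 147) = Add(Mul(56, Add(-4, Mul(2, Pow(-6, 2)), Mul(5, -6))), 147) = Add(Mul(56, Add(-4, Mul(2, 36), -30)), 147) = Add(Mul(56, Add(-4, 72, -30)), 147) = Add(Mul(56, 38), 147) = Add(2128, 147) = 2275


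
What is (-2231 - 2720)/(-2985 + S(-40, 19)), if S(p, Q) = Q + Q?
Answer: 4951/2947 ≈ 1.6800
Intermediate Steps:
S(p, Q) = 2*Q
(-2231 - 2720)/(-2985 + S(-40, 19)) = (-2231 - 2720)/(-2985 + 2*19) = -4951/(-2985 + 38) = -4951/(-2947) = -4951*(-1/2947) = 4951/2947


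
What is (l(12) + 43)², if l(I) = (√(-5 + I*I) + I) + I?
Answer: (67 + √139)² ≈ 6207.8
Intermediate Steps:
l(I) = √(-5 + I²) + 2*I (l(I) = (√(-5 + I²) + I) + I = (I + √(-5 + I²)) + I = √(-5 + I²) + 2*I)
(l(12) + 43)² = ((√(-5 + 12²) + 2*12) + 43)² = ((√(-5 + 144) + 24) + 43)² = ((√139 + 24) + 43)² = ((24 + √139) + 43)² = (67 + √139)²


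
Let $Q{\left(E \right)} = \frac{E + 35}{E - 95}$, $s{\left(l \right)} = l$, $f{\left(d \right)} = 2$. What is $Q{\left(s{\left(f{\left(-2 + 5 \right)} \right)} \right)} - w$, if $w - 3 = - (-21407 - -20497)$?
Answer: $- \frac{84946}{93} \approx -913.4$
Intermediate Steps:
$Q{\left(E \right)} = \frac{35 + E}{-95 + E}$
$w = 913$ ($w = 3 - \left(-21407 - -20497\right) = 3 - \left(-21407 + 20497\right) = 3 - -910 = 3 + 910 = 913$)
$Q{\left(s{\left(f{\left(-2 + 5 \right)} \right)} \right)} - w = \frac{35 + 2}{-95 + 2} - 913 = \frac{1}{-93} \cdot 37 - 913 = \left(- \frac{1}{93}\right) 37 - 913 = - \frac{37}{93} - 913 = - \frac{84946}{93}$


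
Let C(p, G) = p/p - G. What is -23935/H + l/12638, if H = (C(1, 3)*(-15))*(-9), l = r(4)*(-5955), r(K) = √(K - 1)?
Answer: 4787/54 - 5955*√3/12638 ≈ 87.832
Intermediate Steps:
r(K) = √(-1 + K)
l = -5955*√3 (l = √(-1 + 4)*(-5955) = √3*(-5955) = -5955*√3 ≈ -10314.)
C(p, G) = 1 - G
H = -270 (H = ((1 - 1*3)*(-15))*(-9) = ((1 - 3)*(-15))*(-9) = -2*(-15)*(-9) = 30*(-9) = -270)
-23935/H + l/12638 = -23935/(-270) - 5955*√3/12638 = -23935*(-1/270) - 5955*√3*(1/12638) = 4787/54 - 5955*√3/12638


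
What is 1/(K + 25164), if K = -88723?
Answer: -1/63559 ≈ -1.5733e-5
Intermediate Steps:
1/(K + 25164) = 1/(-88723 + 25164) = 1/(-63559) = -1/63559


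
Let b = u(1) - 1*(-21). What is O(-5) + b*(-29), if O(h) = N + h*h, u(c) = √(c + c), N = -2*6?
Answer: -596 - 29*√2 ≈ -637.01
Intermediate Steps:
N = -12
u(c) = √2*√c (u(c) = √(2*c) = √2*√c)
O(h) = -12 + h² (O(h) = -12 + h*h = -12 + h²)
b = 21 + √2 (b = √2*√1 - 1*(-21) = √2*1 + 21 = √2 + 21 = 21 + √2 ≈ 22.414)
O(-5) + b*(-29) = (-12 + (-5)²) + (21 + √2)*(-29) = (-12 + 25) + (-609 - 29*√2) = 13 + (-609 - 29*√2) = -596 - 29*√2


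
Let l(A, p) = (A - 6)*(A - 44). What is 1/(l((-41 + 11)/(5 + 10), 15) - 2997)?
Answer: -1/2629 ≈ -0.00038037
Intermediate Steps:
l(A, p) = (-44 + A)*(-6 + A) (l(A, p) = (-6 + A)*(-44 + A) = (-44 + A)*(-6 + A))
1/(l((-41 + 11)/(5 + 10), 15) - 2997) = 1/((264 + ((-41 + 11)/(5 + 10))² - 50*(-41 + 11)/(5 + 10)) - 2997) = 1/((264 + (-30/15)² - (-1500)/15) - 2997) = 1/((264 + (-30*1/15)² - (-1500)/15) - 2997) = 1/((264 + (-2)² - 50*(-2)) - 2997) = 1/((264 + 4 + 100) - 2997) = 1/(368 - 2997) = 1/(-2629) = -1/2629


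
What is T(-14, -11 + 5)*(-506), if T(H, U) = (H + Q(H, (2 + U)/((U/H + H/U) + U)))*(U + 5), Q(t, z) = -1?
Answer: -7590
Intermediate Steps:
T(H, U) = (-1 + H)*(5 + U) (T(H, U) = (H - 1)*(U + 5) = (-1 + H)*(5 + U))
T(-14, -11 + 5)*(-506) = (-5 - (-11 + 5) + 5*(-14) - 14*(-11 + 5))*(-506) = (-5 - 1*(-6) - 70 - 14*(-6))*(-506) = (-5 + 6 - 70 + 84)*(-506) = 15*(-506) = -7590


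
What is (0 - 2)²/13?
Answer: 4/13 ≈ 0.30769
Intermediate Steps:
(0 - 2)²/13 = (-2)²*(1/13) = 4*(1/13) = 4/13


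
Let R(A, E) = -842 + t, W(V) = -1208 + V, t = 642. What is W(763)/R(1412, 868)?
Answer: 89/40 ≈ 2.2250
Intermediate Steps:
R(A, E) = -200 (R(A, E) = -842 + 642 = -200)
W(763)/R(1412, 868) = (-1208 + 763)/(-200) = -445*(-1/200) = 89/40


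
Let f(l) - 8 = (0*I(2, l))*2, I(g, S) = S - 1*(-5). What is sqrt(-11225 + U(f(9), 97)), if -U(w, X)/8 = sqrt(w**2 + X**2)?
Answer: sqrt(-11225 - 8*sqrt(9473)) ≈ 109.56*I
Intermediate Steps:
I(g, S) = 5 + S (I(g, S) = S + 5 = 5 + S)
f(l) = 8 (f(l) = 8 + (0*(5 + l))*2 = 8 + 0*2 = 8 + 0 = 8)
U(w, X) = -8*sqrt(X**2 + w**2) (U(w, X) = -8*sqrt(w**2 + X**2) = -8*sqrt(X**2 + w**2))
sqrt(-11225 + U(f(9), 97)) = sqrt(-11225 - 8*sqrt(97**2 + 8**2)) = sqrt(-11225 - 8*sqrt(9409 + 64)) = sqrt(-11225 - 8*sqrt(9473))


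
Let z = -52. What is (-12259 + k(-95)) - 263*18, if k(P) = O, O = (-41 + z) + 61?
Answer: -17025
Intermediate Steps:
O = -32 (O = (-41 - 52) + 61 = -93 + 61 = -32)
k(P) = -32
(-12259 + k(-95)) - 263*18 = (-12259 - 32) - 263*18 = -12291 - 4734 = -17025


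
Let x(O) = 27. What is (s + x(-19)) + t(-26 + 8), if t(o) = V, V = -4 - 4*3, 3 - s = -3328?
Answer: 3342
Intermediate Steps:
s = 3331 (s = 3 - 1*(-3328) = 3 + 3328 = 3331)
V = -16 (V = -4 - 12 = -16)
t(o) = -16
(s + x(-19)) + t(-26 + 8) = (3331 + 27) - 16 = 3358 - 16 = 3342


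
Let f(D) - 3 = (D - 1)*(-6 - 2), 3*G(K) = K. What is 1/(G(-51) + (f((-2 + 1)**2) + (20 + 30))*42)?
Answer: 1/2209 ≈ 0.00045269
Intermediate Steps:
G(K) = K/3
f(D) = 11 - 8*D (f(D) = 3 + (D - 1)*(-6 - 2) = 3 + (-1 + D)*(-8) = 3 + (8 - 8*D) = 11 - 8*D)
1/(G(-51) + (f((-2 + 1)**2) + (20 + 30))*42) = 1/((1/3)*(-51) + ((11 - 8*(-2 + 1)**2) + (20 + 30))*42) = 1/(-17 + ((11 - 8*(-1)**2) + 50)*42) = 1/(-17 + ((11 - 8*1) + 50)*42) = 1/(-17 + ((11 - 8) + 50)*42) = 1/(-17 + (3 + 50)*42) = 1/(-17 + 53*42) = 1/(-17 + 2226) = 1/2209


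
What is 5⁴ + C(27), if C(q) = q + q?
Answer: 679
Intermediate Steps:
C(q) = 2*q
5⁴ + C(27) = 5⁴ + 2*27 = 625 + 54 = 679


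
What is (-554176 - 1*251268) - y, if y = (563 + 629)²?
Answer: -2226308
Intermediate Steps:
y = 1420864 (y = 1192² = 1420864)
(-554176 - 1*251268) - y = (-554176 - 1*251268) - 1*1420864 = (-554176 - 251268) - 1420864 = -805444 - 1420864 = -2226308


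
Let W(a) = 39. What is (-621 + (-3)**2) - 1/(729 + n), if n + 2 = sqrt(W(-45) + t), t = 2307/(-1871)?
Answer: -605151303581/988807097 + sqrt(132208602)/988807097 ≈ -612.00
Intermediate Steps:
t = -2307/1871 (t = 2307*(-1/1871) = -2307/1871 ≈ -1.2330)
n = -2 + sqrt(132208602)/1871 (n = -2 + sqrt(39 - 2307/1871) = -2 + sqrt(70662/1871) = -2 + sqrt(132208602)/1871 ≈ 4.1455)
(-621 + (-3)**2) - 1/(729 + n) = (-621 + (-3)**2) - 1/(729 + (-2 + sqrt(132208602)/1871)) = (-621 + 9) - 1/(727 + sqrt(132208602)/1871) = -612 - 1/(727 + sqrt(132208602)/1871)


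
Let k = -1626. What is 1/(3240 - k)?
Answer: 1/4866 ≈ 0.00020551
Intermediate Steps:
1/(3240 - k) = 1/(3240 - 1*(-1626)) = 1/(3240 + 1626) = 1/4866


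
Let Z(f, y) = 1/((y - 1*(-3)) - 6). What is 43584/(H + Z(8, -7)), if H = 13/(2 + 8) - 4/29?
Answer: 3159840/77 ≈ 41037.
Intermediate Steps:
H = 337/290 (H = 13/10 - 4*1/29 = 13*(1/10) - 4/29 = 13/10 - 4/29 = 337/290 ≈ 1.1621)
Z(f, y) = 1/(-3 + y) (Z(f, y) = 1/((y + 3) - 6) = 1/((3 + y) - 6) = 1/(-3 + y))
43584/(H + Z(8, -7)) = 43584/(337/290 + 1/(-3 - 7)) = 43584/(337/290 + 1/(-10)) = 43584/(337/290 - 1/10) = 43584/(154/145) = 43584*(145/154) = 3159840/77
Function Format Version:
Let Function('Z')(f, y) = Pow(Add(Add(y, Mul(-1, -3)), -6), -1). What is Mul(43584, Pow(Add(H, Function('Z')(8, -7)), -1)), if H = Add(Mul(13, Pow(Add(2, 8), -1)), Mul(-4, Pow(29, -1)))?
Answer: Rational(3159840, 77) ≈ 41037.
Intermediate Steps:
H = Rational(337, 290) (H = Add(Mul(13, Pow(10, -1)), Mul(-4, Rational(1, 29))) = Add(Mul(13, Rational(1, 10)), Rational(-4, 29)) = Add(Rational(13, 10), Rational(-4, 29)) = Rational(337, 290) ≈ 1.1621)
Function('Z')(f, y) = Pow(Add(-3, y), -1) (Function('Z')(f, y) = Pow(Add(Add(y, 3), -6), -1) = Pow(Add(Add(3, y), -6), -1) = Pow(Add(-3, y), -1))
Mul(43584, Pow(Add(H, Function('Z')(8, -7)), -1)) = Mul(43584, Pow(Add(Rational(337, 290), Pow(Add(-3, -7), -1)), -1)) = Mul(43584, Pow(Add(Rational(337, 290), Pow(-10, -1)), -1)) = Mul(43584, Pow(Add(Rational(337, 290), Rational(-1, 10)), -1)) = Mul(43584, Pow(Rational(154, 145), -1)) = Mul(43584, Rational(145, 154)) = Rational(3159840, 77)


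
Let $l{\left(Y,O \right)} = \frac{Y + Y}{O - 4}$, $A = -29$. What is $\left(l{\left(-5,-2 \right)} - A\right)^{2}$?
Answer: $\frac{8464}{9} \approx 940.44$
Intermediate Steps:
$l{\left(Y,O \right)} = \frac{2 Y}{-4 + O}$
$\left(l{\left(-5,-2 \right)} - A\right)^{2} = \left(2 \left(-5\right) \frac{1}{-4 - 2} - -29\right)^{2} = \left(2 \left(-5\right) \frac{1}{-6} + 29\right)^{2} = \left(2 \left(-5\right) \left(- \frac{1}{6}\right) + 29\right)^{2} = \left(\frac{5}{3} + 29\right)^{2} = \left(\frac{92}{3}\right)^{2} = \frac{8464}{9}$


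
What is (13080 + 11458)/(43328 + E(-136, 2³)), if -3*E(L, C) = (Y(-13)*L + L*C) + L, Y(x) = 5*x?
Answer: 36807/61184 ≈ 0.60158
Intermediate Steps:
E(L, C) = 64*L/3 - C*L/3 (E(L, C) = -(((5*(-13))*L + L*C) + L)/3 = -((-65*L + C*L) + L)/3 = -(-64*L + C*L)/3 = 64*L/3 - C*L/3)
(13080 + 11458)/(43328 + E(-136, 2³)) = (13080 + 11458)/(43328 + (⅓)*(-136)*(64 - 1*2³)) = 24538/(43328 + (⅓)*(-136)*(64 - 1*8)) = 24538/(43328 + (⅓)*(-136)*(64 - 8)) = 24538/(43328 + (⅓)*(-136)*56) = 24538/(43328 - 7616/3) = 24538/(122368/3) = 24538*(3/122368) = 36807/61184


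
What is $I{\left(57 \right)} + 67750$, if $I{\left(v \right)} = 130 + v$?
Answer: $67937$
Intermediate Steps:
$I{\left(57 \right)} + 67750 = \left(130 + 57\right) + 67750 = 187 + 67750 = 67937$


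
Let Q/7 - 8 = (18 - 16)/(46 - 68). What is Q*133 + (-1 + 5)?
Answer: 81041/11 ≈ 7367.4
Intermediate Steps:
Q = 609/11 (Q = 56 + 7*((18 - 16)/(46 - 68)) = 56 + 7*(2/(-22)) = 56 + 7*(2*(-1/22)) = 56 + 7*(-1/11) = 56 - 7/11 = 609/11 ≈ 55.364)
Q*133 + (-1 + 5) = (609/11)*133 + (-1 + 5) = 80997/11 + 4 = 81041/11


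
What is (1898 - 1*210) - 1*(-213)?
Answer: 1901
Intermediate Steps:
(1898 - 1*210) - 1*(-213) = (1898 - 210) + 213 = 1688 + 213 = 1901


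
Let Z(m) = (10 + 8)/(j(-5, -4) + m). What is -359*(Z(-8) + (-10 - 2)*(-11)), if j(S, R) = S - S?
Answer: -186321/4 ≈ -46580.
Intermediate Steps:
j(S, R) = 0
Z(m) = 18/m (Z(m) = (10 + 8)/(0 + m) = 18/m)
-359*(Z(-8) + (-10 - 2)*(-11)) = -359*(18/(-8) + (-10 - 2)*(-11)) = -359*(18*(-⅛) - 12*(-11)) = -359*(-9/4 + 132) = -359*519/4 = -186321/4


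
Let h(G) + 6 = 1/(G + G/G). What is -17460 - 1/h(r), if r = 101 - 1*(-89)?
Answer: -19991509/1145 ≈ -17460.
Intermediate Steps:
r = 190 (r = 101 + 89 = 190)
h(G) = -6 + 1/(1 + G) (h(G) = -6 + 1/(G + G/G) = -6 + 1/(G + 1) = -6 + 1/(1 + G))
-17460 - 1/h(r) = -17460 - 1/((-5 - 6*190)/(1 + 190)) = -17460 - 1/((-5 - 1140)/191) = -17460 - 1/((1/191)*(-1145)) = -17460 - 1/(-1145/191) = -17460 - 1*(-191/1145) = -17460 + 191/1145 = -19991509/1145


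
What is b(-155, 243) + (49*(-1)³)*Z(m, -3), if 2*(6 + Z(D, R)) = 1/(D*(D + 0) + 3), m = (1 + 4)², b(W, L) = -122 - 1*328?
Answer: -195985/1256 ≈ -156.04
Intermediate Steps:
b(W, L) = -450 (b(W, L) = -122 - 328 = -450)
m = 25 (m = 5² = 25)
Z(D, R) = -6 + 1/(2*(3 + D²)) (Z(D, R) = -6 + 1/(2*(D*(D + 0) + 3)) = -6 + 1/(2*(D*D + 3)) = -6 + 1/(2*(D² + 3)) = -6 + 1/(2*(3 + D²)))
b(-155, 243) + (49*(-1)³)*Z(m, -3) = -450 + (49*(-1)³)*((-35 - 12*25²)/(2*(3 + 25²))) = -450 + (49*(-1))*((-35 - 12*625)/(2*(3 + 625))) = -450 - 49*(-35 - 7500)/(2*628) = -450 - 49*(-7535)/(2*628) = -450 - 49*(-7535/1256) = -450 + 369215/1256 = -195985/1256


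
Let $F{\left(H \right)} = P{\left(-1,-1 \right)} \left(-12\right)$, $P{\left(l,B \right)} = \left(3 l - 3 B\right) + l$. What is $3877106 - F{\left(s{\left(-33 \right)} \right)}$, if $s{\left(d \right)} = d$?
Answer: $3877094$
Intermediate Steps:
$P{\left(l,B \right)} = - 3 B + 4 l$ ($P{\left(l,B \right)} = \left(- 3 B + 3 l\right) + l = - 3 B + 4 l$)
$F{\left(H \right)} = 12$ ($F{\left(H \right)} = \left(\left(-3\right) \left(-1\right) + 4 \left(-1\right)\right) \left(-12\right) = \left(3 - 4\right) \left(-12\right) = \left(-1\right) \left(-12\right) = 12$)
$3877106 - F{\left(s{\left(-33 \right)} \right)} = 3877106 - 12 = 3877094$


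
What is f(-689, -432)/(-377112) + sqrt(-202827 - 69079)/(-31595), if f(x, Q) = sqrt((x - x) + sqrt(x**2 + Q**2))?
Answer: -661345**(1/4)/377112 - 23*I*sqrt(514)/31595 ≈ -7.562e-5 - 0.016504*I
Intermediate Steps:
f(x, Q) = (Q**2 + x**2)**(1/4) (f(x, Q) = sqrt(0 + sqrt(Q**2 + x**2)) = sqrt(sqrt(Q**2 + x**2)) = (Q**2 + x**2)**(1/4))
f(-689, -432)/(-377112) + sqrt(-202827 - 69079)/(-31595) = ((-432)**2 + (-689)**2)**(1/4)/(-377112) + sqrt(-202827 - 69079)/(-31595) = (186624 + 474721)**(1/4)*(-1/377112) + sqrt(-271906)*(-1/31595) = 661345**(1/4)*(-1/377112) + (23*I*sqrt(514))*(-1/31595) = -661345**(1/4)/377112 - 23*I*sqrt(514)/31595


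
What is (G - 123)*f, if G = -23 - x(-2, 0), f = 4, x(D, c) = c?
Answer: -584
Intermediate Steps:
G = -23 (G = -23 - 1*0 = -23 + 0 = -23)
(G - 123)*f = (-23 - 123)*4 = -146*4 = -584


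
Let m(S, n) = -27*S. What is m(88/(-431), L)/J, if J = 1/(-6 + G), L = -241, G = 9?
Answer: 7128/431 ≈ 16.538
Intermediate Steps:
J = ⅓ (J = 1/(-6 + 9) = 1/3 = ⅓ ≈ 0.33333)
m(88/(-431), L)/J = (-2376/(-431))/(⅓) = -2376*(-1)/431*3 = -27*(-88/431)*3 = (2376/431)*3 = 7128/431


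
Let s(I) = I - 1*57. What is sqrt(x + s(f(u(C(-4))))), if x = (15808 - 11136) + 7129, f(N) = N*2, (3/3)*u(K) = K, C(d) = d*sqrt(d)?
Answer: 4*sqrt(734 - I) ≈ 108.37 - 0.073821*I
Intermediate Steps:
C(d) = d**(3/2)
u(K) = K
f(N) = 2*N
x = 11801 (x = 4672 + 7129 = 11801)
s(I) = -57 + I (s(I) = I - 57 = -57 + I)
sqrt(x + s(f(u(C(-4))))) = sqrt(11801 + (-57 + 2*(-4)**(3/2))) = sqrt(11801 + (-57 + 2*(-8*I))) = sqrt(11801 + (-57 - 16*I)) = sqrt(11744 - 16*I)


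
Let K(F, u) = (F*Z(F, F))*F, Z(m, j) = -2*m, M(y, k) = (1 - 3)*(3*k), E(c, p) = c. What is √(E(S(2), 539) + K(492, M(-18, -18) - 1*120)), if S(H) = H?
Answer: I*√238190974 ≈ 15433.0*I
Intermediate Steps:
M(y, k) = -6*k
K(F, u) = -2*F³ (K(F, u) = (F*(-2*F))*F = (-2*F²)*F = -2*F³)
√(E(S(2), 539) + K(492, M(-18, -18) - 1*120)) = √(2 - 2*492³) = √(2 - 2*119095488) = √(2 - 238190976) = √(-238190974) = I*√238190974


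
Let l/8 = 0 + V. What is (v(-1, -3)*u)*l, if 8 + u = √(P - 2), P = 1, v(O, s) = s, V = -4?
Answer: -768 + 96*I ≈ -768.0 + 96.0*I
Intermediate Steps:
u = -8 + I (u = -8 + √(1 - 2) = -8 + √(-1) = -8 + I ≈ -8.0 + 1.0*I)
l = -32 (l = 8*(0 - 4) = 8*(-4) = -32)
(v(-1, -3)*u)*l = -3*(-8 + I)*(-32) = (24 - 3*I)*(-32) = -768 + 96*I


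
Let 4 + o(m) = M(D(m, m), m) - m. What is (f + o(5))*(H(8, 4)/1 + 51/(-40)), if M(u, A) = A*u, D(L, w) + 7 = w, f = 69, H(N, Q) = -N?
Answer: -1855/4 ≈ -463.75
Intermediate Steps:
D(L, w) = -7 + w
o(m) = -4 - m + m*(-7 + m) (o(m) = -4 + (m*(-7 + m) - m) = -4 + (-m + m*(-7 + m)) = -4 - m + m*(-7 + m))
(f + o(5))*(H(8, 4)/1 + 51/(-40)) = (69 + (-4 - 1*5 + 5*(-7 + 5)))*(-1*8/1 + 51/(-40)) = (69 + (-4 - 5 + 5*(-2)))*(-8*1 + 51*(-1/40)) = (69 + (-4 - 5 - 10))*(-8 - 51/40) = (69 - 19)*(-371/40) = 50*(-371/40) = -1855/4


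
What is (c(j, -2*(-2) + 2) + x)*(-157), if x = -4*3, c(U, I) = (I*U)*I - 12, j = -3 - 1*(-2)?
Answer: 9420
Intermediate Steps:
j = -1 (j = -3 + 2 = -1)
c(U, I) = -12 + U*I**2 (c(U, I) = U*I**2 - 12 = -12 + U*I**2)
x = -12
(c(j, -2*(-2) + 2) + x)*(-157) = ((-12 - (-2*(-2) + 2)**2) - 12)*(-157) = ((-12 - (4 + 2)**2) - 12)*(-157) = ((-12 - 1*6**2) - 12)*(-157) = ((-12 - 1*36) - 12)*(-157) = ((-12 - 36) - 12)*(-157) = (-48 - 12)*(-157) = -60*(-157) = 9420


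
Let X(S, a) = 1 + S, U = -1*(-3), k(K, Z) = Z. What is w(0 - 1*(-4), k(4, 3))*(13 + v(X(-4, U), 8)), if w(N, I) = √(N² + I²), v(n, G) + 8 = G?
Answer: 65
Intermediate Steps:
U = 3
v(n, G) = -8 + G
w(N, I) = √(I² + N²)
w(0 - 1*(-4), k(4, 3))*(13 + v(X(-4, U), 8)) = √(3² + (0 - 1*(-4))²)*(13 + (-8 + 8)) = √(9 + (0 + 4)²)*(13 + 0) = √(9 + 4²)*13 = √(9 + 16)*13 = √25*13 = 5*13 = 65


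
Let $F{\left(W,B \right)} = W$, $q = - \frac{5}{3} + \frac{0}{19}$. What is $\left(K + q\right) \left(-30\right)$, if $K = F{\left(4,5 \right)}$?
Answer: $-70$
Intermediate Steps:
$q = - \frac{5}{3}$ ($q = \left(-5\right) \frac{1}{3} + 0 \cdot \frac{1}{19} = - \frac{5}{3} + 0 = - \frac{5}{3} \approx -1.6667$)
$K = 4$
$\left(K + q\right) \left(-30\right) = \left(4 - \frac{5}{3}\right) \left(-30\right) = \frac{7}{3} \left(-30\right) = -70$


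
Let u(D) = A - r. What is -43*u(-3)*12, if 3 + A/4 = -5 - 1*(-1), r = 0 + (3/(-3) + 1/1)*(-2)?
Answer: 14448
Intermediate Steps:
r = 0 (r = 0 + (3*(-1/3) + 1*1)*(-2) = 0 + (-1 + 1)*(-2) = 0 + 0*(-2) = 0 + 0 = 0)
A = -28 (A = -12 + 4*(-5 - 1*(-1)) = -12 + 4*(-5 + 1) = -12 + 4*(-4) = -12 - 16 = -28)
u(D) = -28 (u(D) = -28 - 1*0 = -28 + 0 = -28)
-43*u(-3)*12 = -43*(-28)*12 = 1204*12 = 14448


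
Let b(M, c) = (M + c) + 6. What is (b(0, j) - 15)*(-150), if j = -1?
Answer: 1500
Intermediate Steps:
b(M, c) = 6 + M + c
(b(0, j) - 15)*(-150) = ((6 + 0 - 1) - 15)*(-150) = (5 - 15)*(-150) = -10*(-150) = 1500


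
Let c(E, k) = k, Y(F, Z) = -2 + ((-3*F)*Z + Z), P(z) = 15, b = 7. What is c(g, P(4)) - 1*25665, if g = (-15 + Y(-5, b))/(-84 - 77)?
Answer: -25650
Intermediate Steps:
Y(F, Z) = -2 + Z - 3*F*Z (Y(F, Z) = -2 + (-3*F*Z + Z) = -2 + (Z - 3*F*Z) = -2 + Z - 3*F*Z)
g = -95/161 (g = (-15 + (-2 + 7 - 3*(-5)*7))/(-84 - 77) = (-15 + (-2 + 7 + 105))/(-161) = (-15 + 110)*(-1/161) = 95*(-1/161) = -95/161 ≈ -0.59006)
c(g, P(4)) - 1*25665 = 15 - 1*25665 = 15 - 25665 = -25650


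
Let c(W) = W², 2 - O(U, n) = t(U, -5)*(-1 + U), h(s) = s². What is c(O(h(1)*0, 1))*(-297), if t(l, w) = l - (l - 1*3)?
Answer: -7425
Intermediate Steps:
t(l, w) = 3 (t(l, w) = l - (l - 3) = l - (-3 + l) = l + (3 - l) = 3)
O(U, n) = 5 - 3*U (O(U, n) = 2 - 3*(-1 + U) = 2 - (-3 + 3*U) = 2 + (3 - 3*U) = 5 - 3*U)
c(O(h(1)*0, 1))*(-297) = (5 - 3*1²*0)²*(-297) = (5 - 3*0)²*(-297) = (5 + 0)²*(-297) = 5²*(-297) = 25*(-297) = -7425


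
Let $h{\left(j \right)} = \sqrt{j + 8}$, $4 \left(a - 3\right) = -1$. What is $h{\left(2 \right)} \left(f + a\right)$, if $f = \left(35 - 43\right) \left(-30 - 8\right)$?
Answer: $\frac{1227 \sqrt{10}}{4} \approx 970.03$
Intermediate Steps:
$a = \frac{11}{4}$ ($a = 3 + \frac{1}{4} \left(-1\right) = 3 - \frac{1}{4} = \frac{11}{4} \approx 2.75$)
$h{\left(j \right)} = \sqrt{8 + j}$
$f = 304$ ($f = \left(-8\right) \left(-38\right) = 304$)
$h{\left(2 \right)} \left(f + a\right) = \sqrt{8 + 2} \left(304 + \frac{11}{4}\right) = \sqrt{10} \cdot \frac{1227}{4} = \frac{1227 \sqrt{10}}{4}$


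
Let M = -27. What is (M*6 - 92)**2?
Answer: 64516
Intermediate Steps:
(M*6 - 92)**2 = (-27*6 - 92)**2 = (-162 - 92)**2 = (-254)**2 = 64516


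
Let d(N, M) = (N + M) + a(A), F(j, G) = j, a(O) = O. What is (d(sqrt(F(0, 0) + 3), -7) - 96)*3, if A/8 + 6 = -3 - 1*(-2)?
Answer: -477 + 3*sqrt(3) ≈ -471.80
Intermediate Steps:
A = -56 (A = -48 + 8*(-3 - 1*(-2)) = -48 + 8*(-3 + 2) = -48 + 8*(-1) = -48 - 8 = -56)
d(N, M) = -56 + M + N (d(N, M) = (N + M) - 56 = (M + N) - 56 = -56 + M + N)
(d(sqrt(F(0, 0) + 3), -7) - 96)*3 = ((-56 - 7 + sqrt(0 + 3)) - 96)*3 = ((-56 - 7 + sqrt(3)) - 96)*3 = ((-63 + sqrt(3)) - 96)*3 = (-159 + sqrt(3))*3 = -477 + 3*sqrt(3)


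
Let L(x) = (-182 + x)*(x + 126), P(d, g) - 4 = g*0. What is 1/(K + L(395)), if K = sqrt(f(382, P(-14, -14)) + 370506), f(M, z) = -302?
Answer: 110973/12314636525 - 2*sqrt(92551)/12314636525 ≈ 8.9621e-6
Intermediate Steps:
P(d, g) = 4 (P(d, g) = 4 + g*0 = 4 + 0 = 4)
L(x) = (-182 + x)*(126 + x)
K = 2*sqrt(92551) (K = sqrt(-302 + 370506) = sqrt(370204) = 2*sqrt(92551) ≈ 608.44)
1/(K + L(395)) = 1/(2*sqrt(92551) + (-22932 + 395**2 - 56*395)) = 1/(2*sqrt(92551) + (-22932 + 156025 - 22120)) = 1/(2*sqrt(92551) + 110973) = 1/(110973 + 2*sqrt(92551))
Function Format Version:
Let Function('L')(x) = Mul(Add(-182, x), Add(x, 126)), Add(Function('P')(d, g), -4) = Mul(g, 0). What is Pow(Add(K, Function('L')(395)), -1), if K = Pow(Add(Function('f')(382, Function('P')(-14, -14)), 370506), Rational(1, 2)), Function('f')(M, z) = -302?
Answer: Add(Rational(110973, 12314636525), Mul(Rational(-2, 12314636525), Pow(92551, Rational(1, 2)))) ≈ 8.9621e-6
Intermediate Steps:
Function('P')(d, g) = 4 (Function('P')(d, g) = Add(4, Mul(g, 0)) = Add(4, 0) = 4)
Function('L')(x) = Mul(Add(-182, x), Add(126, x))
K = Mul(2, Pow(92551, Rational(1, 2))) (K = Pow(Add(-302, 370506), Rational(1, 2)) = Pow(370204, Rational(1, 2)) = Mul(2, Pow(92551, Rational(1, 2))) ≈ 608.44)
Pow(Add(K, Function('L')(395)), -1) = Pow(Add(Mul(2, Pow(92551, Rational(1, 2))), Add(-22932, Pow(395, 2), Mul(-56, 395))), -1) = Pow(Add(Mul(2, Pow(92551, Rational(1, 2))), Add(-22932, 156025, -22120)), -1) = Pow(Add(Mul(2, Pow(92551, Rational(1, 2))), 110973), -1) = Pow(Add(110973, Mul(2, Pow(92551, Rational(1, 2)))), -1)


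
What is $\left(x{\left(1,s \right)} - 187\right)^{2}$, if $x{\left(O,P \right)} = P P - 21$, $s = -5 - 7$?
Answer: $4096$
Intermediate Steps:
$s = -12$
$x{\left(O,P \right)} = -21 + P^{2}$ ($x{\left(O,P \right)} = P^{2} - 21 = -21 + P^{2}$)
$\left(x{\left(1,s \right)} - 187\right)^{2} = \left(\left(-21 + \left(-12\right)^{2}\right) - 187\right)^{2} = \left(\left(-21 + 144\right) - 187\right)^{2} = \left(123 - 187\right)^{2} = \left(-64\right)^{2} = 4096$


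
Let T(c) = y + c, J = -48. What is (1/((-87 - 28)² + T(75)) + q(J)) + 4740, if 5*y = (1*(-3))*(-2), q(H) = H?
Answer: 312046157/66506 ≈ 4692.0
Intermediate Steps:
y = 6/5 (y = ((1*(-3))*(-2))/5 = (-3*(-2))/5 = (⅕)*6 = 6/5 ≈ 1.2000)
T(c) = 6/5 + c
(1/((-87 - 28)² + T(75)) + q(J)) + 4740 = (1/((-87 - 28)² + (6/5 + 75)) - 48) + 4740 = (1/((-115)² + 381/5) - 48) + 4740 = (1/(13225 + 381/5) - 48) + 4740 = (1/(66506/5) - 48) + 4740 = (5/66506 - 48) + 4740 = -3192283/66506 + 4740 = 312046157/66506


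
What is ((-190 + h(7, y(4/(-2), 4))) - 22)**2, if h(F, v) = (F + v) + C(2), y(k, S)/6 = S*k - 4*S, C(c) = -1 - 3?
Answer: 124609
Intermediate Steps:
C(c) = -4
y(k, S) = -24*S + 6*S*k (y(k, S) = 6*(S*k - 4*S) = 6*(-4*S + S*k) = -24*S + 6*S*k)
h(F, v) = -4 + F + v (h(F, v) = (F + v) - 4 = -4 + F + v)
((-190 + h(7, y(4/(-2), 4))) - 22)**2 = ((-190 + (-4 + 7 + 6*4*(-4 + 4/(-2)))) - 22)**2 = ((-190 + (-4 + 7 + 6*4*(-4 + 4*(-1/2)))) - 22)**2 = ((-190 + (-4 + 7 + 6*4*(-4 - 2))) - 22)**2 = ((-190 + (-4 + 7 + 6*4*(-6))) - 22)**2 = ((-190 + (-4 + 7 - 144)) - 22)**2 = ((-190 - 141) - 22)**2 = (-331 - 22)**2 = (-353)**2 = 124609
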